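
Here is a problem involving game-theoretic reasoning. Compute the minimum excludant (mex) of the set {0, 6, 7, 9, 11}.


Set = {0, 6, 7, 9, 11}
0 is in the set.
1 is NOT in the set. This is the mex.
mex = 1

1


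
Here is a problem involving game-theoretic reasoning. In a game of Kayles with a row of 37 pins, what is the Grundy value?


Kayles: a move removes 1 or 2 adjacent pins from a contiguous row.
Removing pins from a row of k leaves two independent rows (a, b) with a + b = k - 1 (one pin) or a + b = k - 2 (two pins); an end removal gives a = 0.
By Sprague-Grundy, G(k) = mex{ G(a) XOR G(b) } over all these splits. G(0) = 0.
G(1): splits (0,0):0^0=0 -> mex({0}) = 1
G(2): splits (0,1):0^1=1 (0,0):0^0=0 -> mex({0, 1}) = 2
G(3): splits (0,2):0^2=2 (1,1):1^1=0 (0,1):0^1=1 -> mex({0, 1, 2}) = 3
G(4): splits (0,3):0^3=3 (1,2):1^2=3 (0,2):0^2=2 (1,1):1^1=0 -> mex({0, 2, 3}) = 1
G(5): splits (0,4):0^1=1 (1,3):1^3=2 (2,2):2^2=0 (0,3):0^3=3 (1,2):1^2=3 -> mex({0, 1, 2, 3}) = 4
G(6) = mex({0, 1, 2, 4}) = 3
G(7) = mex({0, 1, 3, 4, 5}) = 2
G(8) = mex({0, 2, 3, 5, 6}) = 1
G(9) = mex({0, 1, 2, 3, 6, 7}) = 4
G(10) = mex({0, 1, 3, 4, 5, 7}) = 2
G(11) = mex({0, 1, 2, 3, 4, 5}) = 6
G(12) = mex({0, 1, 2, 3, 5, 6, 7}) = 4
G(13) = mex({0, 2, 3, 4, 6, 7}) = 1
G(14) = mex({0, 1, 4, 5, 6, 7}) = 2
G(15) = mex({0, 1, 2, 3, 4, 5, 6}) = 7
G(16) = mex({0, 2, 3, 5, 6, 7}) = 1
G(17) = mex({0, 1, 2, 3, 5, 6, 7}) = 4
G(18) = mex({0, 1, 2, 4, 5, 6}) = 3
G(19) = mex({0, 1, 3, 4, 5, 7}) = 2
G(20) = mex({0, 2, 3, 4, 5, 6, 7}) = 1
G(21) = mex({0, 1, 2, 3, 5, 6, 7}) = 4
G(22) = mex({0, 1, 2, 3, 4, 5, 7}) = 6
G(23) = mex({0, 1, 2, 3, 4, 5, 6}) = 7
G(24) = mex({0, 1, 2, 3, 5, 6, 7}) = 4
G(25) = mex({0, 2, 3, 4, 6, 7}) = 1
G(26) = mex({0, 1, 3, 4, 5, 6, 7}) = 2
G(27) = mex({0, 1, 2, 3, 4, 5, 6, 7}) = 8
G(28) = mex({0, 1, 2, 3, 4, 6, 7, 8}) = 5
G(29) = mex({0, 1, 2, 3, 5, 6, 7, 8, 9}) = 4
G(30) = mex({0, 1, 2, 3, 4, 5, 6, 9, 10}) = 7
G(31) = mex({0, 1, 3, 4, 5, 7, 10, 11}) = 2
G(32) = mex({0, 2, 3, 4, 5, 6, 7, 9, 11}) = 1
G(33) = mex({0, 1, 2, 3, 4, 5, 6, 7, 9, 12}) = 8
G(34) = mex({0, 1, 2, 3, 4, 5, 7, 8, 11, 12}) = 6
G(35) = mex({0, 1, 2, 3, 4, 5, 6, 8, 9, 10, 11}) = 7
G(36) = mex({0, 1, 2, 3, 5, 6, 7, 9, 10}) = 4
G(37) = mex({0, 2, 3, 4, 6, 7, 9, 10, 11, 12}) = 1
Therefore G(37) = 1.

1


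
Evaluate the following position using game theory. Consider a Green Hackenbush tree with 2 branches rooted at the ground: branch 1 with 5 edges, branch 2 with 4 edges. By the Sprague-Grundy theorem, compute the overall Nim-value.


The tree has 2 branches from the ground vertex.
In Green Hackenbush, the Nim-value of a simple path of length k is k.
Branch 1: length 5, Nim-value = 5
Branch 2: length 4, Nim-value = 4
Total Nim-value = XOR of all branch values:
0 XOR 5 = 5
5 XOR 4 = 1
Nim-value of the tree = 1

1


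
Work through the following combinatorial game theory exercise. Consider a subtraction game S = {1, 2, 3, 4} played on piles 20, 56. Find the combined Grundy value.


Subtraction set: {1, 2, 3, 4}
For this subtraction set, G(n) = n mod 5 (period = max + 1 = 5).
Pile 1 (size 20): G(20) = 20 mod 5 = 0
Pile 2 (size 56): G(56) = 56 mod 5 = 1
Total Grundy value = XOR of all: 0 XOR 1 = 1

1


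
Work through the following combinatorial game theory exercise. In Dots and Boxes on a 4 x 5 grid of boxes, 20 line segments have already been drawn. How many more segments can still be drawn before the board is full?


Grid: 4 x 5 boxes, i.e. 5 rows and 6 columns of dots.
Horizontal edges: (rows + 1) * cols = 5 * 5 = 25
Vertical edges: rows * (cols + 1) = 4 * 6 = 24
Total edges: 25 + 24 = 49
Edges drawn: 20
Remaining: 49 - 20 = 29

29


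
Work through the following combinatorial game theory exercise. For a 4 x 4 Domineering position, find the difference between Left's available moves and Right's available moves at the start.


Board is 4 x 4 (rows x cols).
Left (vertical) placements: (rows-1) * cols = 3 * 4 = 12
Right (horizontal) placements: rows * (cols-1) = 4 * 3 = 12
Advantage = Left - Right = 12 - 12 = 0

0


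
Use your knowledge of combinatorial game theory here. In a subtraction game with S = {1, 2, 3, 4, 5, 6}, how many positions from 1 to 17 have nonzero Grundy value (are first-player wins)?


Subtraction set S = {1, 2, 3, 4, 5, 6}, so G(n) = n mod 7.
G(n) = 0 when n is a multiple of 7.
Multiples of 7 in [1, 17]: 2
N-positions (nonzero Grundy) = 17 - 2 = 15

15


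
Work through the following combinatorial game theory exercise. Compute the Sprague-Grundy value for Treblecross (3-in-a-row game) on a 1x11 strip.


Treblecross: place X on empty cells; 3-in-a-row wins.
Playing within two cells of an existing X lets the opponent win at once, so sensible play treats the cells i-2..i+2 around each X as dead. The player left with no safe cell loses, so this is a normal-play take-away game on strips of safe cells.
Placing X at cell i (0-indexed) of a strip of k safe cells leaves independent strips of sizes max(0, i-2) and max(0, k-i-3). Hence G(k) = mex{ G(max(0,i-2)) XOR G(max(0,k-i-3)) : 0 <= i < k }, with G(0) = 0.
G(1): splits (0,0):0^0=0 -> mex({0}) = 1
G(2): splits (0,0):0^0=0 -> mex({0}) = 1
G(3): splits (0,0):0^0=0 -> mex({0}) = 1
G(4): splits (0,1):0^1=1 (0,0):0^0=0 -> mex({0, 1}) = 2
G(5): splits (0,2):0^1=1 (0,1):0^1=1 (0,0):0^0=0 -> mex({0, 1}) = 2
G(6) = mex({1}) = 0
G(7) = mex({0, 1, 2}) = 3
G(8) = mex({0, 1, 2}) = 3
G(9) = mex({0, 2}) = 1
G(10) = mex({0, 2, 3}) = 1
G(11) = mex({0, 3}) = 1
Therefore G(11) = 1.

1


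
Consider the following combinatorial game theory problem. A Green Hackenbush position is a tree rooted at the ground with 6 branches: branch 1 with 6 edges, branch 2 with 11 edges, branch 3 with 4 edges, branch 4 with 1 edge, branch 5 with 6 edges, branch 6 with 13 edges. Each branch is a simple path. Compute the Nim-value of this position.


The tree has 6 branches from the ground vertex.
In Green Hackenbush, the Nim-value of a simple path of length k is k.
Branch 1: length 6, Nim-value = 6
Branch 2: length 11, Nim-value = 11
Branch 3: length 4, Nim-value = 4
Branch 4: length 1, Nim-value = 1
Branch 5: length 6, Nim-value = 6
Branch 6: length 13, Nim-value = 13
Total Nim-value = XOR of all branch values:
0 XOR 6 = 6
6 XOR 11 = 13
13 XOR 4 = 9
9 XOR 1 = 8
8 XOR 6 = 14
14 XOR 13 = 3
Nim-value of the tree = 3

3


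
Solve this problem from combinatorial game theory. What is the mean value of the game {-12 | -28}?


Game = {-12 | -28}, a switch {a | b} with numbers a > b.
Its thermograph has left wall a - t and right wall b + t, which meet at t = (a - b)/2, where both equal (a + b)/2. So the mast (mean value) is at (a + b)/2.
Mean = (-12 + (-28))/2 = -40/2 = -20

-20


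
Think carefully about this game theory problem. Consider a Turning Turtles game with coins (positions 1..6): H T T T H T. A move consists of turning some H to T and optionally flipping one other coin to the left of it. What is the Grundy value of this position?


Coins: H T T T H T
Key fact: a single head at position k behaves exactly like a Nim heap of size k (turning it to T and optionally flipping a coin at j < k corresponds to moving the heap from k to j, or to 0), and heads combine as a disjunctive sum (two heads at the same place would cancel, matching j XOR j = 0). So the Nim-value is the XOR of the 1-indexed positions of the heads.
Face-up positions (1-indexed): [1, 5]
XOR 0 with 1: 0 XOR 1 = 1
XOR 1 with 5: 1 XOR 5 = 4
Nim-value = 4

4


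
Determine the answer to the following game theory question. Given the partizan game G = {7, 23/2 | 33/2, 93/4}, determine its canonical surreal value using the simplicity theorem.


Left options: {7, 23/2}, max = 23/2
Right options: {33/2, 93/4}, min = 33/2
All options are numbers and max(Left) < min(Right), so by the simplicity theorem the value is the simplest (earliest-born) number strictly between 23/2 and 33/2.
Integers 12 through 16 all lie strictly between 23/2 and 33/2.
Among integers, the simplest (lowest birthday = smallest |n|; 0 is born on day 0, +-n on day n) is 12.
No non-integer in the interval can be simpler: if x is a non-integer in the interval, then floor(x) or ceil(x) also lies in the interval (the interval contains an integer), and both are proper prefixes of x's sign expansion, i.e. born earlier. So the game value is 12.
Game value = 12

12


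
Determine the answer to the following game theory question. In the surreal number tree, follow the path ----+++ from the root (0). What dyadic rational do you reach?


Sign expansion: ----+++
Rule: track bounds (lo, hi), initially (-inf, +inf). On '+', the current value becomes lo and we move to the simplest number in (value, hi): value + 1 if hi = +inf, otherwise the midpoint (value + hi)/2. On '-', the current value becomes hi and we move to value - 1 if lo = -inf, otherwise the midpoint (lo + value)/2.
Start at 0.
Step 1: sign = -, move left. Bounds: (-inf, 0). Value = -1
Step 2: sign = -, move left. Bounds: (-inf, -1). Value = -2
Step 3: sign = -, move left. Bounds: (-inf, -2). Value = -3
Step 4: sign = -, move left. Bounds: (-inf, -3). Value = -4
Step 5: sign = +, move right. Bounds: (-4, -3). Value = -7/2
Step 6: sign = +, move right. Bounds: (-7/2, -3). Value = -13/4
Step 7: sign = +, move right. Bounds: (-13/4, -3). Value = -25/8
The surreal number with sign expansion ----+++ is -25/8.

-25/8


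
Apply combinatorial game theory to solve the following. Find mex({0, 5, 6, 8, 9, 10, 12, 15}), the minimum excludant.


Set = {0, 5, 6, 8, 9, 10, 12, 15}
0 is in the set.
1 is NOT in the set. This is the mex.
mex = 1

1


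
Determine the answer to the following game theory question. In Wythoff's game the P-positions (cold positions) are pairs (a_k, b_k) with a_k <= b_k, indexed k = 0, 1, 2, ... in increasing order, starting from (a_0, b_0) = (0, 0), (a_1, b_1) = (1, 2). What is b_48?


By Wythoff's theorem, a_k = floor(k * phi) and b_k = floor(k * phi^2) = a_k + k, where phi = (1 + sqrt(5))/2 is the golden ratio.
phi = (1 + sqrt(5))/2 = 1.618034
phi^2 = phi + 1 = 2.618034
k = 48
k * phi^2 = 48 * 2.618034 = 125.665631
b_48 = floor(k * phi^2) = 125 (check: a_48 + k = 77 + 48 = 125)

125


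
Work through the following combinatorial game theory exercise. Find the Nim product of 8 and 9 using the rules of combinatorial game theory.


Nim multiplication is bilinear over XOR: (u XOR v) * w = (u*w) XOR (v*w).
So we split each operand into its bit components and XOR the pairwise Nim products.
8 = 8 (as XOR of powers of 2).
9 = 1 + 8 (as XOR of powers of 2).
Using the standard Nim-product table on single bits:
  2*2 = 3,   2*4 = 8,   2*8 = 12,
  4*4 = 6,   4*8 = 11,  8*8 = 13,
and  1*x = x (identity), k*l = l*k (commutative).
Pairwise Nim products:
  8 * 1 = 8
  8 * 8 = 13
XOR them: 8 XOR 13 = 5.
Result: 8 * 9 = 5 (in Nim).

5


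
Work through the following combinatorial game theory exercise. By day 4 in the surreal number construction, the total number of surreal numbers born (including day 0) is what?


Day 0: {|} = 0 is born. Count = 1.
Day n: the number of surreal numbers born by day n is 2^(n+1) - 1.
By day 0: 2^1 - 1 = 1
By day 1: 2^2 - 1 = 3
By day 2: 2^3 - 1 = 7
By day 3: 2^4 - 1 = 15
By day 4: 2^5 - 1 = 31
By day 4: 31 surreal numbers.

31


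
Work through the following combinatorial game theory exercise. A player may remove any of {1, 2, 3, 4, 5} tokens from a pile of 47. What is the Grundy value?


The subtraction set is S = {1, 2, 3, 4, 5}.
G(k) = mex{ G(k - s) : s in S, s <= k }. We compute iteratively: G(0) = 0.
G(1) = mex({0}) = 1
G(2) = mex({0, 1}) = 2
G(3) = mex({0, 1, 2}) = 3
G(4) = mex({0, 1, 2, 3}) = 4
G(5) = mex({0, 1, 2, 3, 4}) = 5
G(6) = mex({1, 2, 3, 4, 5}) = 0
G(7) = mex({0, 2, 3, 4, 5}) = 1
G(8) = mex({0, 1, 3, 4, 5}) = 2
G(9) = mex({0, 1, 2, 4, 5}) = 3
G(10) = mex({0, 1, 2, 3, 5}) = 4
Observe that G(6)..G(10) = 0, 1, 2, 3, 4 repeats G(0)..G(4) = 0, 1, 2, 3, 4.
For k >= max(S) = 5, G(k) is determined by the previous 5 values G(k-5)..G(k-1); a window of 5 consecutive values has recurred shifted by 6, so by induction G(k + 6) = G(k) for all k >= 0: the sequence is periodic from the start with period 6.
One period: G(0..5) = 0, 1, 2, 3, 4, 5.
47 mod 6 = 5, so G(47) = G(5) = 5.

5


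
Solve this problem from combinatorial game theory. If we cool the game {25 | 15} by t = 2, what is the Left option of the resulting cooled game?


Original game: {25 | 15} (a switch {a | b} with a > b).
Cooling by t (for t below the temperature (a - b)/2 = 5) taxes each move by t: {a | b} cooled by t is {a - t | b + t}.
Cooling amount: t = 2
Cooled Left option: 25 - 2 = 23
Cooled Right option: 15 + 2 = 17
Cooled game: {23 | 17}
Left option = 23

23


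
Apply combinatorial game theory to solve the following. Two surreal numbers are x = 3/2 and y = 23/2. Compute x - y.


x = 3/2, y = 23/2
Converting to common denominator: 2
x = 3/2, y = 23/2
x - y = 3/2 - 23/2 = -10

-10


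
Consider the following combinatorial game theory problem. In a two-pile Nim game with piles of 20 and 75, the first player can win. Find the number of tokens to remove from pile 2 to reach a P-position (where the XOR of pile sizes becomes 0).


Piles: 20 and 75
Current XOR: 20 XOR 75 = 95 (non-zero, so this is an N-position).
To make the XOR zero, we need to find a move that balances the piles.
For pile 2 (size 75): target = 75 XOR 95 = 20
We reduce pile 2 from 75 to 20.
Tokens removed: 75 - 20 = 55
Verification: 20 XOR 20 = 0

55


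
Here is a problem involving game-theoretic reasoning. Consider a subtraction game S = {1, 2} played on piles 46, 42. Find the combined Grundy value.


Subtraction set: {1, 2}
For this subtraction set, G(n) = n mod 3 (period = max + 1 = 3).
Pile 1 (size 46): G(46) = 46 mod 3 = 1
Pile 2 (size 42): G(42) = 42 mod 3 = 0
Total Grundy value = XOR of all: 1 XOR 0 = 1

1


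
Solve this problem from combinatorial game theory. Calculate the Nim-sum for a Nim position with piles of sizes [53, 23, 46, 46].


We need the XOR (exclusive or) of all pile sizes.
After XOR-ing pile 1 (size 53): 0 XOR 53 = 53
After XOR-ing pile 2 (size 23): 53 XOR 23 = 34
After XOR-ing pile 3 (size 46): 34 XOR 46 = 12
After XOR-ing pile 4 (size 46): 12 XOR 46 = 34
The Nim-value of this position is 34.

34


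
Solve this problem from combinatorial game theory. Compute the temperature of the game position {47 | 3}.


The game is {47 | 3}, a switch {a | b} with numbers a > b.
Cooling {a | b} by t gives {a - t | b + t}, which stops being hot when a - t = b + t, i.e. at t = (a - b)/2. So the temperature of a switch is (a - b)/2.
Temperature = (Left option - Right option) / 2
= (47 - (3)) / 2
= 44 / 2
= 22

22


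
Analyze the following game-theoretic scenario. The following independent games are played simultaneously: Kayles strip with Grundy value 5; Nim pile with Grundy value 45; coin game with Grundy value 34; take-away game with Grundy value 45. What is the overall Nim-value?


By the Sprague-Grundy theorem, the Grundy value of a sum of games is the XOR of individual Grundy values.
Kayles strip: Grundy value = 5. Running XOR: 0 XOR 5 = 5
Nim pile: Grundy value = 45. Running XOR: 5 XOR 45 = 40
coin game: Grundy value = 34. Running XOR: 40 XOR 34 = 10
take-away game: Grundy value = 45. Running XOR: 10 XOR 45 = 39
The combined Grundy value is 39.

39


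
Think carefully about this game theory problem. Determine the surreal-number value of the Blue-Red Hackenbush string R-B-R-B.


Edges (from ground): R-B-R-B
By Berlekamp's sign-expansion rule, a Blue-Red Hackenbush stalk has the value of the surreal number whose sign sequence is the edge sequence with B -> + and R -> -.
Sign sequence: -+-+
Trace the sign expansion in the surreal number tree, starting from 0:
Edge 1: R (sign -) -> bounds (-inf, 0), value = -1
Edge 2: B (sign +) -> bounds (-1, 0), value = -1/2
Edge 3: R (sign -) -> bounds (-1, -1/2), value = -3/4
Edge 4: B (sign +) -> bounds (-3/4, -1/2), value = -5/8
Game value = -5/8

-5/8


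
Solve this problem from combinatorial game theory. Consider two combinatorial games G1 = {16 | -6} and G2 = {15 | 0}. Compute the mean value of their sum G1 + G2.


G1 = {16 | -6}, G2 = {15 | 0}
Each is a switch {a | b} with numbers a > b; its mean value is (a + b)/2, and mean value is additive over game sums: m(G1 + G2) = m(G1) + m(G2).
Mean of G1 = (16 + (-6))/2 = 10/2 = 5
Mean of G2 = (15 + (0))/2 = 15/2 = 15/2
Mean of G1 + G2 = 5 + 15/2 = 25/2

25/2


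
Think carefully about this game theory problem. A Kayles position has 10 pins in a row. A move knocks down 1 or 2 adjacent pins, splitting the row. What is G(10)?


Kayles: a move removes 1 or 2 adjacent pins from a contiguous row.
Removing pins from a row of k leaves two independent rows (a, b) with a + b = k - 1 (one pin) or a + b = k - 2 (two pins); an end removal gives a = 0.
By Sprague-Grundy, G(k) = mex{ G(a) XOR G(b) } over all these splits. G(0) = 0.
G(1): splits (0,0):0^0=0 -> mex({0}) = 1
G(2): splits (0,1):0^1=1 (0,0):0^0=0 -> mex({0, 1}) = 2
G(3): splits (0,2):0^2=2 (1,1):1^1=0 (0,1):0^1=1 -> mex({0, 1, 2}) = 3
G(4): splits (0,3):0^3=3 (1,2):1^2=3 (0,2):0^2=2 (1,1):1^1=0 -> mex({0, 2, 3}) = 1
G(5): splits (0,4):0^1=1 (1,3):1^3=2 (2,2):2^2=0 (0,3):0^3=3 (1,2):1^2=3 -> mex({0, 1, 2, 3}) = 4
G(6) = mex({0, 1, 2, 4}) = 3
G(7) = mex({0, 1, 3, 4, 5}) = 2
G(8) = mex({0, 2, 3, 5, 6}) = 1
G(9) = mex({0, 1, 2, 3, 6, 7}) = 4
G(10) = mex({0, 1, 3, 4, 5, 7}) = 2
Therefore G(10) = 2.

2


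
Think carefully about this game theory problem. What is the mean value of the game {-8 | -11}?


Game = {-8 | -11}, a switch {a | b} with numbers a > b.
Its thermograph has left wall a - t and right wall b + t, which meet at t = (a - b)/2, where both equal (a + b)/2. So the mast (mean value) is at (a + b)/2.
Mean = (-8 + (-11))/2 = -19/2 = -19/2

-19/2


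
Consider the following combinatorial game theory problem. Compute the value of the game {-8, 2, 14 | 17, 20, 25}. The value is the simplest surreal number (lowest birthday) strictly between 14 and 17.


Left options: {-8, 2, 14}, max = 14
Right options: {17, 20, 25}, min = 17
All options are numbers and max(Left) < min(Right), so by the simplicity theorem the value is the simplest (earliest-born) number strictly between 14 and 17.
Integers 15 through 16 all lie strictly between 14 and 17.
Among integers, the simplest (lowest birthday = smallest |n|; 0 is born on day 0, +-n on day n) is 15.
No non-integer in the interval can be simpler: if x is a non-integer in the interval, then floor(x) or ceil(x) also lies in the interval (the interval contains an integer), and both are proper prefixes of x's sign expansion, i.e. born earlier. So the game value is 15.
Game value = 15

15


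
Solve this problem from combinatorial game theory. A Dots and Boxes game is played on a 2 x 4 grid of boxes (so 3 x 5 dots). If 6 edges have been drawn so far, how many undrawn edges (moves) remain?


Grid: 2 x 4 boxes, i.e. 3 rows and 5 columns of dots.
Horizontal edges: (rows + 1) * cols = 3 * 4 = 12
Vertical edges: rows * (cols + 1) = 2 * 5 = 10
Total edges: 12 + 10 = 22
Edges drawn: 6
Remaining: 22 - 6 = 16

16


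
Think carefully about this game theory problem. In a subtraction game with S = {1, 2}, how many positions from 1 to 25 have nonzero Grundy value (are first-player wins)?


Subtraction set S = {1, 2}, so G(n) = n mod 3.
G(n) = 0 when n is a multiple of 3.
Multiples of 3 in [1, 25]: 8
N-positions (nonzero Grundy) = 25 - 8 = 17

17


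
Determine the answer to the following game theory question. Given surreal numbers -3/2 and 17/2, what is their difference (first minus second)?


x = -3/2, y = 17/2
Converting to common denominator: 2
x = -3/2, y = 17/2
x - y = -3/2 - 17/2 = -10

-10


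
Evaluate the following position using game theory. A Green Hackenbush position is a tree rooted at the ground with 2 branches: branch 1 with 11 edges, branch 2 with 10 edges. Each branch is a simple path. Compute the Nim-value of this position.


The tree has 2 branches from the ground vertex.
In Green Hackenbush, the Nim-value of a simple path of length k is k.
Branch 1: length 11, Nim-value = 11
Branch 2: length 10, Nim-value = 10
Total Nim-value = XOR of all branch values:
0 XOR 11 = 11
11 XOR 10 = 1
Nim-value of the tree = 1

1


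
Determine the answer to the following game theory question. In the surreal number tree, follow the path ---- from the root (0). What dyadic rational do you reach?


Sign expansion: ----
Rule: track bounds (lo, hi), initially (-inf, +inf). On '+', the current value becomes lo and we move to the simplest number in (value, hi): value + 1 if hi = +inf, otherwise the midpoint (value + hi)/2. On '-', the current value becomes hi and we move to value - 1 if lo = -inf, otherwise the midpoint (lo + value)/2.
Start at 0.
Step 1: sign = -, move left. Bounds: (-inf, 0). Value = -1
Step 2: sign = -, move left. Bounds: (-inf, -1). Value = -2
Step 3: sign = -, move left. Bounds: (-inf, -2). Value = -3
Step 4: sign = -, move left. Bounds: (-inf, -3). Value = -4
The surreal number with sign expansion ---- is -4.

-4


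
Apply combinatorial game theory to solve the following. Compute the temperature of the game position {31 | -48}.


The game is {31 | -48}, a switch {a | b} with numbers a > b.
Cooling {a | b} by t gives {a - t | b + t}, which stops being hot when a - t = b + t, i.e. at t = (a - b)/2. So the temperature of a switch is (a - b)/2.
Temperature = (Left option - Right option) / 2
= (31 - (-48)) / 2
= 79 / 2
= 79/2

79/2


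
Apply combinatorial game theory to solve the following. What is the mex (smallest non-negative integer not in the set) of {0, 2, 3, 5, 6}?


Set = {0, 2, 3, 5, 6}
0 is in the set.
1 is NOT in the set. This is the mex.
mex = 1

1


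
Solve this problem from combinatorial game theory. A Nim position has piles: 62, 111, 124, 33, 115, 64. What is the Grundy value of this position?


We need the XOR (exclusive or) of all pile sizes.
After XOR-ing pile 1 (size 62): 0 XOR 62 = 62
After XOR-ing pile 2 (size 111): 62 XOR 111 = 81
After XOR-ing pile 3 (size 124): 81 XOR 124 = 45
After XOR-ing pile 4 (size 33): 45 XOR 33 = 12
After XOR-ing pile 5 (size 115): 12 XOR 115 = 127
After XOR-ing pile 6 (size 64): 127 XOR 64 = 63
The Nim-value of this position is 63.

63


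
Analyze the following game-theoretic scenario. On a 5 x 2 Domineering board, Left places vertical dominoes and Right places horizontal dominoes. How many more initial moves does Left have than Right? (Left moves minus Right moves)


Board is 5 x 2 (rows x cols).
Left (vertical) placements: (rows-1) * cols = 4 * 2 = 8
Right (horizontal) placements: rows * (cols-1) = 5 * 1 = 5
Advantage = Left - Right = 8 - 5 = 3

3


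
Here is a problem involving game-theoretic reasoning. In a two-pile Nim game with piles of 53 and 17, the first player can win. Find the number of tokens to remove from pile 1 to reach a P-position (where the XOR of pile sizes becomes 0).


Piles: 53 and 17
Current XOR: 53 XOR 17 = 36 (non-zero, so this is an N-position).
To make the XOR zero, we need to find a move that balances the piles.
For pile 1 (size 53): target = 53 XOR 36 = 17
We reduce pile 1 from 53 to 17.
Tokens removed: 53 - 17 = 36
Verification: 17 XOR 17 = 0

36


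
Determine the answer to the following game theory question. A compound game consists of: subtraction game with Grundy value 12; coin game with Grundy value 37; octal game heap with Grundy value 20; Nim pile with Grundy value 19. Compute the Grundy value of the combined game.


By the Sprague-Grundy theorem, the Grundy value of a sum of games is the XOR of individual Grundy values.
subtraction game: Grundy value = 12. Running XOR: 0 XOR 12 = 12
coin game: Grundy value = 37. Running XOR: 12 XOR 37 = 41
octal game heap: Grundy value = 20. Running XOR: 41 XOR 20 = 61
Nim pile: Grundy value = 19. Running XOR: 61 XOR 19 = 46
The combined Grundy value is 46.

46


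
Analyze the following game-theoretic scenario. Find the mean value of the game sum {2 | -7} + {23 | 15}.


G1 = {2 | -7}, G2 = {23 | 15}
Each is a switch {a | b} with numbers a > b; its mean value is (a + b)/2, and mean value is additive over game sums: m(G1 + G2) = m(G1) + m(G2).
Mean of G1 = (2 + (-7))/2 = -5/2 = -5/2
Mean of G2 = (23 + (15))/2 = 38/2 = 19
Mean of G1 + G2 = -5/2 + 19 = 33/2

33/2


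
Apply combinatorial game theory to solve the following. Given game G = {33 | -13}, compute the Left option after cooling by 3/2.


Original game: {33 | -13} (a switch {a | b} with a > b).
Cooling by t (for t below the temperature (a - b)/2 = 23) taxes each move by t: {a | b} cooled by t is {a - t | b + t}.
Cooling amount: t = 3/2
Cooled Left option: 33 - 3/2 = 63/2
Cooled Right option: -13 + 3/2 = -23/2
Cooled game: {63/2 | -23/2}
Left option = 63/2

63/2


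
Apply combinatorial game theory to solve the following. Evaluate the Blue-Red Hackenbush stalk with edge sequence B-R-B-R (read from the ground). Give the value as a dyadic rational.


Edges (from ground): B-R-B-R
By Berlekamp's sign-expansion rule, a Blue-Red Hackenbush stalk has the value of the surreal number whose sign sequence is the edge sequence with B -> + and R -> -.
Sign sequence: +-+-
Trace the sign expansion in the surreal number tree, starting from 0:
Edge 1: B (sign +) -> bounds (0, +inf), value = 1
Edge 2: R (sign -) -> bounds (0, 1), value = 1/2
Edge 3: B (sign +) -> bounds (1/2, 1), value = 3/4
Edge 4: R (sign -) -> bounds (1/2, 3/4), value = 5/8
Game value = 5/8

5/8


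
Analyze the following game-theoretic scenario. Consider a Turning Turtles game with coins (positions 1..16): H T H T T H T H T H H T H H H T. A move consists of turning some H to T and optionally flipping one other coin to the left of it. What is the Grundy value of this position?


Coins: H T H T T H T H T H H T H H H T
Key fact: a single head at position k behaves exactly like a Nim heap of size k (turning it to T and optionally flipping a coin at j < k corresponds to moving the heap from k to j, or to 0), and heads combine as a disjunctive sum (two heads at the same place would cancel, matching j XOR j = 0). So the Nim-value is the XOR of the 1-indexed positions of the heads.
Face-up positions (1-indexed): [1, 3, 6, 8, 10, 11, 13, 14, 15]
XOR 0 with 1: 0 XOR 1 = 1
XOR 1 with 3: 1 XOR 3 = 2
XOR 2 with 6: 2 XOR 6 = 4
XOR 4 with 8: 4 XOR 8 = 12
XOR 12 with 10: 12 XOR 10 = 6
XOR 6 with 11: 6 XOR 11 = 13
XOR 13 with 13: 13 XOR 13 = 0
XOR 0 with 14: 0 XOR 14 = 14
XOR 14 with 15: 14 XOR 15 = 1
Nim-value = 1

1


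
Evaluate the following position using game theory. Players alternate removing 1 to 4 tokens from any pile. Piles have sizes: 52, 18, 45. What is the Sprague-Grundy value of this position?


Subtraction set: {1, 2, 3, 4}
For this subtraction set, G(n) = n mod 5 (period = max + 1 = 5).
Pile 1 (size 52): G(52) = 52 mod 5 = 2
Pile 2 (size 18): G(18) = 18 mod 5 = 3
Pile 3 (size 45): G(45) = 45 mod 5 = 0
Total Grundy value = XOR of all: 2 XOR 3 XOR 0 = 1

1


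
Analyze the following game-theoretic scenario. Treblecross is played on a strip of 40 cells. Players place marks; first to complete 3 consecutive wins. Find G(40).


Treblecross: place X on empty cells; 3-in-a-row wins.
Playing within two cells of an existing X lets the opponent win at once, so sensible play treats the cells i-2..i+2 around each X as dead. The player left with no safe cell loses, so this is a normal-play take-away game on strips of safe cells.
Placing X at cell i (0-indexed) of a strip of k safe cells leaves independent strips of sizes max(0, i-2) and max(0, k-i-3). Hence G(k) = mex{ G(max(0,i-2)) XOR G(max(0,k-i-3)) : 0 <= i < k }, with G(0) = 0.
G(1): splits (0,0):0^0=0 -> mex({0}) = 1
G(2): splits (0,0):0^0=0 -> mex({0}) = 1
G(3): splits (0,0):0^0=0 -> mex({0}) = 1
G(4): splits (0,1):0^1=1 (0,0):0^0=0 -> mex({0, 1}) = 2
G(5): splits (0,2):0^1=1 (0,1):0^1=1 (0,0):0^0=0 -> mex({0, 1}) = 2
G(6) = mex({1}) = 0
G(7) = mex({0, 1, 2}) = 3
G(8) = mex({0, 1, 2}) = 3
G(9) = mex({0, 2}) = 1
G(10) = mex({0, 2, 3}) = 1
G(11) = mex({0, 3}) = 1
G(12) = mex({1, 3}) = 0
G(13) = mex({0, 1, 2, 3}) = 4
G(14) = mex({0, 1, 2}) = 3
G(15) = mex({0, 1, 2}) = 3
G(16) = mex({0, 1, 2, 4}) = 3
G(17) = mex({0, 1, 3, 4}) = 2
G(18) = mex({0, 1, 3, 4}) = 2
G(19) = mex({0, 1, 3, 5}) = 2
G(20) = mex({0, 1, 2, 3, 5}) = 4
G(21) = mex({0, 1, 2, 3, 5}) = 4
G(22) = mex({1, 2, 6}) = 0
G(23) = mex({0, 1, 2, 3, 4, 6}) = 5
G(24) = mex({0, 1, 2, 3, 4}) = 5
G(25) = mex({0, 1, 3, 4, 7}) = 2
G(26) = mex({0, 1, 3, 4, 5, 7}) = 2
G(27) = mex({0, 1, 3, 5}) = 2
G(28) = mex({0, 1, 2, 5}) = 3
G(29) = mex({0, 1, 2, 4, 5, 6}) = 3
G(30) = mex({1, 2, 4, 6}) = 0
G(31) = mex({0, 1, 2, 3, 4, 6}) = 5
G(32) = mex({1, 2, 3, 4, 7}) = 0
G(33) = mex({0, 3, 7}) = 1
G(34) = mex({0, 2, 3, 5, 7}) = 1
G(35) = mex({0, 2, 3, 5, 6}) = 1
G(36) = mex({0, 1, 2, 5, 6}) = 3
G(37) = mex({0, 1, 2, 4, 5, 6}) = 3
G(38) = mex({0, 1, 2, 4}) = 3
G(39) = mex({0, 1, 2, 3, 4, 7}) = 5
G(40) = mex({0, 1, 2, 3, 4, 5, 7}) = 6
Therefore G(40) = 6.

6


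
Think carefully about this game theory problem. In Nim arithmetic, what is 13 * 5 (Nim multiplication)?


Nim multiplication is bilinear over XOR: (u XOR v) * w = (u*w) XOR (v*w).
So we split each operand into its bit components and XOR the pairwise Nim products.
13 = 1 + 4 + 8 (as XOR of powers of 2).
5 = 1 + 4 (as XOR of powers of 2).
Using the standard Nim-product table on single bits:
  2*2 = 3,   2*4 = 8,   2*8 = 12,
  4*4 = 6,   4*8 = 11,  8*8 = 13,
and  1*x = x (identity), k*l = l*k (commutative).
Pairwise Nim products:
  1 * 1 = 1
  1 * 4 = 4
  4 * 1 = 4
  4 * 4 = 6
  8 * 1 = 8
  8 * 4 = 11
XOR them: 1 XOR 4 XOR 4 XOR 6 XOR 8 XOR 11 = 4.
Result: 13 * 5 = 4 (in Nim).

4


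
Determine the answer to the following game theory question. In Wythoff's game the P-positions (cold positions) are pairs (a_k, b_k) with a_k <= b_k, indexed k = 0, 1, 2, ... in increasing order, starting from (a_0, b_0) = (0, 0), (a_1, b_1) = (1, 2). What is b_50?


By Wythoff's theorem, a_k = floor(k * phi) and b_k = floor(k * phi^2) = a_k + k, where phi = (1 + sqrt(5))/2 is the golden ratio.
phi = (1 + sqrt(5))/2 = 1.618034
phi^2 = phi + 1 = 2.618034
k = 50
k * phi^2 = 50 * 2.618034 = 130.901699
b_50 = floor(k * phi^2) = 130 (check: a_50 + k = 80 + 50 = 130)

130


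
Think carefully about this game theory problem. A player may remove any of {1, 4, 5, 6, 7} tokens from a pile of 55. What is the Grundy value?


The subtraction set is S = {1, 4, 5, 6, 7}.
G(k) = mex{ G(k - s) : s in S, s <= k }. We compute iteratively: G(0) = 0.
G(1) = mex({0}) = 1
G(2) = mex({1}) = 0
G(3) = mex({0}) = 1
G(4) = mex({0, 1}) = 2
G(5) = mex({0, 1, 2}) = 3
G(6) = mex({0, 1, 3}) = 2
G(7) = mex({0, 1, 2}) = 3
G(8) = mex({0, 1, 2, 3}) = 4
G(9) = mex({0, 1, 2, 3, 4}) = 5
G(10) = mex({1, 2, 3, 5}) = 0
G(11) = mex({0, 2, 3}) = 1
G(12) = mex({1, 2, 3, 4}) = 0
G(13) = mex({0, 2, 3, 4, 5}) = 1
G(14) = mex({0, 1, 3, 4, 5}) = 2
G(15) = mex({0, 1, 2, 4, 5}) = 3
G(16) = mex({0, 1, 3, 5}) = 2
Observe that G(10)..G(16) = 0, 1, 0, 1, 2, 3, 2 repeats G(0)..G(6) = 0, 1, 0, 1, 2, 3, 2.
For k >= max(S) = 7, G(k) is determined by the previous 7 values G(k-7)..G(k-1); a window of 7 consecutive values has recurred shifted by 10, so by induction G(k + 10) = G(k) for all k >= 0: the sequence is periodic from the start with period 10.
One period: G(0..9) = 0, 1, 0, 1, 2, 3, 2, 3, 4, 5.
55 mod 10 = 5, so G(55) = G(5) = 3.

3


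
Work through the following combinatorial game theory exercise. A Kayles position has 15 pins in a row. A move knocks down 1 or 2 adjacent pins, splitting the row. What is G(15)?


Kayles: a move removes 1 or 2 adjacent pins from a contiguous row.
Removing pins from a row of k leaves two independent rows (a, b) with a + b = k - 1 (one pin) or a + b = k - 2 (two pins); an end removal gives a = 0.
By Sprague-Grundy, G(k) = mex{ G(a) XOR G(b) } over all these splits. G(0) = 0.
G(1): splits (0,0):0^0=0 -> mex({0}) = 1
G(2): splits (0,1):0^1=1 (0,0):0^0=0 -> mex({0, 1}) = 2
G(3): splits (0,2):0^2=2 (1,1):1^1=0 (0,1):0^1=1 -> mex({0, 1, 2}) = 3
G(4): splits (0,3):0^3=3 (1,2):1^2=3 (0,2):0^2=2 (1,1):1^1=0 -> mex({0, 2, 3}) = 1
G(5): splits (0,4):0^1=1 (1,3):1^3=2 (2,2):2^2=0 (0,3):0^3=3 (1,2):1^2=3 -> mex({0, 1, 2, 3}) = 4
G(6) = mex({0, 1, 2, 4}) = 3
G(7) = mex({0, 1, 3, 4, 5}) = 2
G(8) = mex({0, 2, 3, 5, 6}) = 1
G(9) = mex({0, 1, 2, 3, 6, 7}) = 4
G(10) = mex({0, 1, 3, 4, 5, 7}) = 2
G(11) = mex({0, 1, 2, 3, 4, 5}) = 6
G(12) = mex({0, 1, 2, 3, 5, 6, 7}) = 4
G(13) = mex({0, 2, 3, 4, 6, 7}) = 1
G(14) = mex({0, 1, 4, 5, 6, 7}) = 2
G(15) = mex({0, 1, 2, 3, 4, 5, 6}) = 7
Therefore G(15) = 7.

7


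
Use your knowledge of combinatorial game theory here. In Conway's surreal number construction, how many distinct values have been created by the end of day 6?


Day 0: {|} = 0 is born. Count = 1.
Day n: the number of surreal numbers born by day n is 2^(n+1) - 1.
By day 0: 2^1 - 1 = 1
By day 1: 2^2 - 1 = 3
By day 2: 2^3 - 1 = 7
By day 3: 2^4 - 1 = 15
By day 4: 2^5 - 1 = 31
By day 5: 2^6 - 1 = 63
By day 6: 2^7 - 1 = 127
By day 6: 127 surreal numbers.

127


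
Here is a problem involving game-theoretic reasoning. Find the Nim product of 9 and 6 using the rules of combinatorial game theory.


Nim multiplication is bilinear over XOR: (u XOR v) * w = (u*w) XOR (v*w).
So we split each operand into its bit components and XOR the pairwise Nim products.
9 = 1 + 8 (as XOR of powers of 2).
6 = 2 + 4 (as XOR of powers of 2).
Using the standard Nim-product table on single bits:
  2*2 = 3,   2*4 = 8,   2*8 = 12,
  4*4 = 6,   4*8 = 11,  8*8 = 13,
and  1*x = x (identity), k*l = l*k (commutative).
Pairwise Nim products:
  1 * 2 = 2
  1 * 4 = 4
  8 * 2 = 12
  8 * 4 = 11
XOR them: 2 XOR 4 XOR 12 XOR 11 = 1.
Result: 9 * 6 = 1 (in Nim).

1


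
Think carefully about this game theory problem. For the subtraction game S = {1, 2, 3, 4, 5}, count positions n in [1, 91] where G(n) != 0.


Subtraction set S = {1, 2, 3, 4, 5}, so G(n) = n mod 6.
G(n) = 0 when n is a multiple of 6.
Multiples of 6 in [1, 91]: 15
N-positions (nonzero Grundy) = 91 - 15 = 76

76


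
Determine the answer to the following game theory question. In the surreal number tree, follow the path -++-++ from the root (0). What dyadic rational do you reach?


Sign expansion: -++-++
Rule: track bounds (lo, hi), initially (-inf, +inf). On '+', the current value becomes lo and we move to the simplest number in (value, hi): value + 1 if hi = +inf, otherwise the midpoint (value + hi)/2. On '-', the current value becomes hi and we move to value - 1 if lo = -inf, otherwise the midpoint (lo + value)/2.
Start at 0.
Step 1: sign = -, move left. Bounds: (-inf, 0). Value = -1
Step 2: sign = +, move right. Bounds: (-1, 0). Value = -1/2
Step 3: sign = +, move right. Bounds: (-1/2, 0). Value = -1/4
Step 4: sign = -, move left. Bounds: (-1/2, -1/4). Value = -3/8
Step 5: sign = +, move right. Bounds: (-3/8, -1/4). Value = -5/16
Step 6: sign = +, move right. Bounds: (-5/16, -1/4). Value = -9/32
The surreal number with sign expansion -++-++ is -9/32.

-9/32


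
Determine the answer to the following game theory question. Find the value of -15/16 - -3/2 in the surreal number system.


x = -15/16, y = -3/2
Converting to common denominator: 16
x = -15/16, y = -24/16
x - y = -15/16 - -3/2 = 9/16

9/16


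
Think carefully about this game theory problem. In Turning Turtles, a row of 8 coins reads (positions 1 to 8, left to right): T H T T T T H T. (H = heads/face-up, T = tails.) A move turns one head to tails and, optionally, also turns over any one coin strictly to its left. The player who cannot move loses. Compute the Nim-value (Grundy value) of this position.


Coins: T H T T T T H T
Key fact: a single head at position k behaves exactly like a Nim heap of size k (turning it to T and optionally flipping a coin at j < k corresponds to moving the heap from k to j, or to 0), and heads combine as a disjunctive sum (two heads at the same place would cancel, matching j XOR j = 0). So the Nim-value is the XOR of the 1-indexed positions of the heads.
Face-up positions (1-indexed): [2, 7]
XOR 0 with 2: 0 XOR 2 = 2
XOR 2 with 7: 2 XOR 7 = 5
Nim-value = 5

5


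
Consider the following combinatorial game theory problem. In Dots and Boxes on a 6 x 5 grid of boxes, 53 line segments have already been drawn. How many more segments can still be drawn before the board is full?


Grid: 6 x 5 boxes, i.e. 7 rows and 6 columns of dots.
Horizontal edges: (rows + 1) * cols = 7 * 5 = 35
Vertical edges: rows * (cols + 1) = 6 * 6 = 36
Total edges: 35 + 36 = 71
Edges drawn: 53
Remaining: 71 - 53 = 18

18


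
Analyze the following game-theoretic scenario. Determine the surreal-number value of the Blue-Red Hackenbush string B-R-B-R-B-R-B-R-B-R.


Edges (from ground): B-R-B-R-B-R-B-R-B-R
By Berlekamp's sign-expansion rule, a Blue-Red Hackenbush stalk has the value of the surreal number whose sign sequence is the edge sequence with B -> + and R -> -.
Sign sequence: +-+-+-+-+-
Trace the sign expansion in the surreal number tree, starting from 0:
Edge 1: B (sign +) -> bounds (0, +inf), value = 1
Edge 2: R (sign -) -> bounds (0, 1), value = 1/2
Edge 3: B (sign +) -> bounds (1/2, 1), value = 3/4
Edge 4: R (sign -) -> bounds (1/2, 3/4), value = 5/8
Edge 5: B (sign +) -> bounds (5/8, 3/4), value = 11/16
Edge 6: R (sign -) -> bounds (5/8, 11/16), value = 21/32
Edge 7: B (sign +) -> bounds (21/32, 11/16), value = 43/64
Edge 8: R (sign -) -> bounds (21/32, 43/64), value = 85/128
Edge 9: B (sign +) -> bounds (85/128, 43/64), value = 171/256
Edge 10: R (sign -) -> bounds (85/128, 171/256), value = 341/512
Game value = 341/512

341/512


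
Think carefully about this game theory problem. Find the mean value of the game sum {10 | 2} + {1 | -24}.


G1 = {10 | 2}, G2 = {1 | -24}
Each is a switch {a | b} with numbers a > b; its mean value is (a + b)/2, and mean value is additive over game sums: m(G1 + G2) = m(G1) + m(G2).
Mean of G1 = (10 + (2))/2 = 12/2 = 6
Mean of G2 = (1 + (-24))/2 = -23/2 = -23/2
Mean of G1 + G2 = 6 + -23/2 = -11/2

-11/2


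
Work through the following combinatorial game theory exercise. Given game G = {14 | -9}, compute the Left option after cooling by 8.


Original game: {14 | -9} (a switch {a | b} with a > b).
Cooling by t (for t below the temperature (a - b)/2 = 23/2) taxes each move by t: {a | b} cooled by t is {a - t | b + t}.
Cooling amount: t = 8
Cooled Left option: 14 - 8 = 6
Cooled Right option: -9 + 8 = -1
Cooled game: {6 | -1}
Left option = 6

6


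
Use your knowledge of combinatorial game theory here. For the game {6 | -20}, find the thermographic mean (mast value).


Game = {6 | -20}, a switch {a | b} with numbers a > b.
Its thermograph has left wall a - t and right wall b + t, which meet at t = (a - b)/2, where both equal (a + b)/2. So the mast (mean value) is at (a + b)/2.
Mean = (6 + (-20))/2 = -14/2 = -7

-7


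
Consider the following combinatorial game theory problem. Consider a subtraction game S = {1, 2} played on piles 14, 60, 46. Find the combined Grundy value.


Subtraction set: {1, 2}
For this subtraction set, G(n) = n mod 3 (period = max + 1 = 3).
Pile 1 (size 14): G(14) = 14 mod 3 = 2
Pile 2 (size 60): G(60) = 60 mod 3 = 0
Pile 3 (size 46): G(46) = 46 mod 3 = 1
Total Grundy value = XOR of all: 2 XOR 0 XOR 1 = 3

3


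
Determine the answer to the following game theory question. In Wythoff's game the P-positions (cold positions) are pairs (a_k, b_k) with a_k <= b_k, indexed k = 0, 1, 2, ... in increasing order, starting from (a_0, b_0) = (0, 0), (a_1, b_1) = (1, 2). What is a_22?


By Wythoff's theorem, a_k = floor(k * phi) and b_k = floor(k * phi^2) = a_k + k, where phi = (1 + sqrt(5))/2 is the golden ratio.
phi = (1 + sqrt(5))/2 = 1.618034
k = 22
k * phi = 22 * 1.618034 = 35.596748
a_22 = floor(k * phi) = 35

35


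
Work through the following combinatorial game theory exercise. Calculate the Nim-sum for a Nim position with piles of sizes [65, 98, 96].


We need the XOR (exclusive or) of all pile sizes.
After XOR-ing pile 1 (size 65): 0 XOR 65 = 65
After XOR-ing pile 2 (size 98): 65 XOR 98 = 35
After XOR-ing pile 3 (size 96): 35 XOR 96 = 67
The Nim-value of this position is 67.

67


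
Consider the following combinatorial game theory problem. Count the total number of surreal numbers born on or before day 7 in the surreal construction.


Day 0: {|} = 0 is born. Count = 1.
Day n: the number of surreal numbers born by day n is 2^(n+1) - 1.
By day 0: 2^1 - 1 = 1
By day 1: 2^2 - 1 = 3
By day 2: 2^3 - 1 = 7
By day 3: 2^4 - 1 = 15
By day 4: 2^5 - 1 = 31
By day 5: 2^6 - 1 = 63
By day 6: 2^7 - 1 = 127
By day 7: 2^8 - 1 = 255
By day 7: 255 surreal numbers.

255
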